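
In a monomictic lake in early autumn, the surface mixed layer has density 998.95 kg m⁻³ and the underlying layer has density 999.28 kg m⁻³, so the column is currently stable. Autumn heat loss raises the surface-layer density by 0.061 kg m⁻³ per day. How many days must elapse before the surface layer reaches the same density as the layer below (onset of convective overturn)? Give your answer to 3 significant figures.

Density deficit of the surface layer: 999.28 − 998.95 = 0.33 kg m⁻³.
Required change = 0.33 / 0.061 = 5.41 days.

5.41 days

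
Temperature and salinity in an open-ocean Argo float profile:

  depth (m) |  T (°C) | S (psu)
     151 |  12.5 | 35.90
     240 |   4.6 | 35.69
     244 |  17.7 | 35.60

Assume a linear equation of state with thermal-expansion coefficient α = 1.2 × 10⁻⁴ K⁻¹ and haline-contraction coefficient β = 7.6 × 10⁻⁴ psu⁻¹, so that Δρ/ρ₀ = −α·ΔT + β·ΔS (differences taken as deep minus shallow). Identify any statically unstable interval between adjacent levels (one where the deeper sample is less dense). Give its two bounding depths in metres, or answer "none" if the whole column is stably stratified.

240–244 m

Evaluate Δρ/ρ₀ = −αΔT + βΔS across each adjacent pair:
  151–240 m: −αΔT+βΔS = −(1.2 × 10⁻⁴)(-7.9)+(7.6 × 10⁻⁴)(-0.21) = 7.9 × 10⁻⁴ → stable
  240–244 m: −αΔT+βΔS = −(1.2 × 10⁻⁴)(+13.1)+(7.6 × 10⁻⁴)(-0.09) = -1.6 × 10⁻³ → UNSTABLE
The 240–244 m interval has Δρ < 0: lighter water underlies denser water.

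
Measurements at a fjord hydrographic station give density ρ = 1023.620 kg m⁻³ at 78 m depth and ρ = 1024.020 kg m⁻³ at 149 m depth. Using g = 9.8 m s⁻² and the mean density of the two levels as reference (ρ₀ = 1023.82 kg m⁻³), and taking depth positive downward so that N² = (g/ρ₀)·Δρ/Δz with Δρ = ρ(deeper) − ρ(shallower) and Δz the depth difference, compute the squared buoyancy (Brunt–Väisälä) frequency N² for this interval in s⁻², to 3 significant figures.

Δρ = 1024.020 − 1023.620 = 0.400 kg m⁻³ over Δz = 149 − 78 = 71 m.
N² = (9.8/1023.82) × (0.400/71) = 5.3927 × 10⁻⁵ s⁻² ≈ 5.39 × 10⁻⁵ s⁻².

5.39 × 10⁻⁵ s⁻²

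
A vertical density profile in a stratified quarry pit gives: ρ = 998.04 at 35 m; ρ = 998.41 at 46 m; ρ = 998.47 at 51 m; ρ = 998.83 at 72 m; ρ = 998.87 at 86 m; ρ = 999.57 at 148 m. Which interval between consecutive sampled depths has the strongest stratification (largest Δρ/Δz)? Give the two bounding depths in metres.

Compute the density gradient over each adjacent pair:
  35–46 m: Δρ/Δz = 0.37/11 = 0.034 kg m⁻⁴
  46–51 m: Δρ/Δz = 0.06/5 = 0.012 kg m⁻⁴
  51–72 m: Δρ/Δz = 0.36/21 = 0.017 kg m⁻⁴
  72–86 m: Δρ/Δz = 0.04/14 = 2.9 × 10⁻³ kg m⁻⁴
  86–148 m: Δρ/Δz = 0.70/62 = 0.011 kg m⁻⁴
The largest gradient is in the 35–46 m interval — the pycnocline.

35–46 m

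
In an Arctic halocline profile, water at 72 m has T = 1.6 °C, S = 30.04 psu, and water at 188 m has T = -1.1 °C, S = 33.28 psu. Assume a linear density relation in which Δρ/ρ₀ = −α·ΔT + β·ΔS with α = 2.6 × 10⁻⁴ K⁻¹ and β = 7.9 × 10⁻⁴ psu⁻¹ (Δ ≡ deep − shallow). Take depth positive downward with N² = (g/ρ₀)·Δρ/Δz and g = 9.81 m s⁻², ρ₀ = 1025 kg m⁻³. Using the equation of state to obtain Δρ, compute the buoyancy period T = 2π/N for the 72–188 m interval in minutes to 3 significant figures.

6.31 min

ΔT = -2.7 K, ΔS = +3.24 psu (deep − shallow).
Δρ/ρ₀ = −αΔT + βΔS = 7.02 × 10⁻⁴ + 2.5596 × 10⁻³ = 3.2616 × 10⁻³, so Δρ ≈ 3.343 kg m⁻³.
N² = (g/ρ₀)·Δρ/Δz = g·(Δρ/ρ₀)/Δz = 9.81 × 3.2616 × 10⁻³ / 116 = 2.7583 × 10⁻⁴ s⁻².
N = √(2.7583 × 10⁻⁴) = 0.016608 rad s⁻¹ → T = 2π/N = 378.32 s = 6.3053 min ≈ 6.31 min.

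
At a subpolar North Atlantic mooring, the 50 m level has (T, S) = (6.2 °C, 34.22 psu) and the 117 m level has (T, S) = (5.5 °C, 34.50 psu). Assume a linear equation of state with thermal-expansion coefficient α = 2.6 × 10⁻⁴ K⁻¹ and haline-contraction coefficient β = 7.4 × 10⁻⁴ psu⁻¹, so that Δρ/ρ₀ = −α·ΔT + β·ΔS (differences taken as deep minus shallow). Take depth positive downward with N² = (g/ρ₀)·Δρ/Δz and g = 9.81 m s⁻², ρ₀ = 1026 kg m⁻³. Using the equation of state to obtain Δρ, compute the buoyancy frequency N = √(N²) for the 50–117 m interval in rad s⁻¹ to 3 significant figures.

7.55 × 10⁻³ rad s⁻¹

ΔT = -0.7 K, ΔS = +0.28 psu (deep − shallow).
Δρ/ρ₀ = −αΔT + βΔS = 1.82 × 10⁻⁴ + 2.072 × 10⁻⁴ = 3.892 × 10⁻⁴, so Δρ ≈ 0.3993 kg m⁻³.
N² = (g/ρ₀)·Δρ/Δz = g·(Δρ/ρ₀)/Δz = 9.81 × 3.892 × 10⁻⁴ / 67 = 5.6986 × 10⁻⁵ s⁻².
N = √(5.6986 × 10⁻⁵) = 7.5489 × 10⁻³ rad s⁻¹ ≈ 7.55 × 10⁻³ rad s⁻¹.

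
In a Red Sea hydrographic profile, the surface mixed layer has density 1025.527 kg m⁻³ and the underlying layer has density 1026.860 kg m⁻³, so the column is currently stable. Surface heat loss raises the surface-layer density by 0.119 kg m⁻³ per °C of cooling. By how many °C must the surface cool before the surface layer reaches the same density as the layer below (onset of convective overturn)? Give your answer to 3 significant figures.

Density deficit of the surface layer: 1026.860 − 1025.527 = 1.333 kg m⁻³.
Required change = 1.333 / 0.119 = 11.2 °C.

11.2 °C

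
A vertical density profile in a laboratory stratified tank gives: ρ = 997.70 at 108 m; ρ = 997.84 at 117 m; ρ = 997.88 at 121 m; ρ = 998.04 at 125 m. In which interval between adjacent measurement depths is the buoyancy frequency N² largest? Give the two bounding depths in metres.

121–125 m

Compute the density gradient over each adjacent pair:
  108–117 m: Δρ/Δz = 0.14/9 = 0.016 kg m⁻⁴
  117–121 m: Δρ/Δz = 0.04/4 = 0.010 kg m⁻⁴
  121–125 m: Δρ/Δz = 0.16/4 = 0.040 kg m⁻⁴
The largest gradient is in the 121–125 m interval — the pycnocline.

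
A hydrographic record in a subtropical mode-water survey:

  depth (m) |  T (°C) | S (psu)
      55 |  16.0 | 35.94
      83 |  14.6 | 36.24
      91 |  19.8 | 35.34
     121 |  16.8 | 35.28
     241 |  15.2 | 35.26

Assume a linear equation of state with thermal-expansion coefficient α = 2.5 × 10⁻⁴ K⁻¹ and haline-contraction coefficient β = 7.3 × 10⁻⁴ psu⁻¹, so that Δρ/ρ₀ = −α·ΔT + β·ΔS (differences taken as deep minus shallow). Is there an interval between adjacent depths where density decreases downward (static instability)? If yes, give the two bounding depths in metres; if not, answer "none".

83–91 m

Evaluate Δρ/ρ₀ = −αΔT + βΔS across each adjacent pair:
  55–83 m: −αΔT+βΔS = −(2.5 × 10⁻⁴)(-1.4)+(7.3 × 10⁻⁴)(+0.30) = 5.7 × 10⁻⁴ → stable
  83–91 m: −αΔT+βΔS = −(2.5 × 10⁻⁴)(+5.2)+(7.3 × 10⁻⁴)(-0.90) = -2.0 × 10⁻³ → UNSTABLE
  91–121 m: −αΔT+βΔS = −(2.5 × 10⁻⁴)(-3.0)+(7.3 × 10⁻⁴)(-0.06) = 7.1 × 10⁻⁴ → stable
  121–241 m: −αΔT+βΔS = −(2.5 × 10⁻⁴)(-1.6)+(7.3 × 10⁻⁴)(-0.02) = 3.9 × 10⁻⁴ → stable
The 83–91 m interval has Δρ < 0: lighter water underlies denser water.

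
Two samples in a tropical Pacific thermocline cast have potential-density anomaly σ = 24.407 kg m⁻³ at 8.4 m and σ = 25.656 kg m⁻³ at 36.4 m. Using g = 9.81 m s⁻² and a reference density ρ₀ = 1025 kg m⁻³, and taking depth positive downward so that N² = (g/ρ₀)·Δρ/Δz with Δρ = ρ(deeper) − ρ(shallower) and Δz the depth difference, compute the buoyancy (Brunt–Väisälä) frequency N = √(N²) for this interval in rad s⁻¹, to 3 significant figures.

Δρ = 1025.656 − 1024.407 = 1.249 kg m⁻³ over Δz = 36.4 − 8.4 = 28 m.
N² = (9.81/1025) × (1.249/28) = 4.2692 × 10⁻⁴ s⁻².
N = √(4.2692 × 10⁻⁴) = 0.020662 rad s⁻¹ ≈ 0.0207 rad s⁻¹.
Since Δρ > 0 the layer is stably stratified.

0.0207 rad s⁻¹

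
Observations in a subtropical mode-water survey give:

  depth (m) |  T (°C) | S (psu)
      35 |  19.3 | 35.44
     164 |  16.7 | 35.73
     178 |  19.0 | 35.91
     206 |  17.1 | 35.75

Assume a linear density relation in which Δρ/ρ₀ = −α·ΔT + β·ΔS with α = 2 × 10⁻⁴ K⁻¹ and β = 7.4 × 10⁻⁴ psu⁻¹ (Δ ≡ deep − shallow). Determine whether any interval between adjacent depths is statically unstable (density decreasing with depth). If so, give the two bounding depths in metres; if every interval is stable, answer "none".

Evaluate Δρ/ρ₀ = −αΔT + βΔS across each adjacent pair:
  35–164 m: −αΔT+βΔS = −(2 × 10⁻⁴)(-2.6)+(7.4 × 10⁻⁴)(+0.29) = 7.3 × 10⁻⁴ → stable
  164–178 m: −αΔT+βΔS = −(2 × 10⁻⁴)(+2.3)+(7.4 × 10⁻⁴)(+0.18) = -3.3 × 10⁻⁴ → UNSTABLE
  178–206 m: −αΔT+βΔS = −(2 × 10⁻⁴)(-1.9)+(7.4 × 10⁻⁴)(-0.16) = 2.6 × 10⁻⁴ → stable
The 164–178 m interval has Δρ < 0: lighter water underlies denser water.

164–178 m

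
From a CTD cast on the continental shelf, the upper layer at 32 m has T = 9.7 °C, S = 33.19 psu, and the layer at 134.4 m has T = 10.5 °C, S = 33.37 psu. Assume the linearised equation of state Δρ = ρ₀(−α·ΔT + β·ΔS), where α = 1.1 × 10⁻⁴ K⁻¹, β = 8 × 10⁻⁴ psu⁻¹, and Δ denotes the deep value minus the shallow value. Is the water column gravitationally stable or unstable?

ΔT = 10.5 − 9.7 = +0.8 K and ΔS = 33.37 − 33.19 = +0.18 psu (deep − shallow).
−αΔT = -8.80 × 10⁻⁵; βΔS = 1.44 × 10⁻⁴; sum Δρ/ρ₀ = 5.60 × 10⁻⁵.
Δρ/ρ₀ > 0, so Δρ > 0: deeper water is denser → statically stable.

stable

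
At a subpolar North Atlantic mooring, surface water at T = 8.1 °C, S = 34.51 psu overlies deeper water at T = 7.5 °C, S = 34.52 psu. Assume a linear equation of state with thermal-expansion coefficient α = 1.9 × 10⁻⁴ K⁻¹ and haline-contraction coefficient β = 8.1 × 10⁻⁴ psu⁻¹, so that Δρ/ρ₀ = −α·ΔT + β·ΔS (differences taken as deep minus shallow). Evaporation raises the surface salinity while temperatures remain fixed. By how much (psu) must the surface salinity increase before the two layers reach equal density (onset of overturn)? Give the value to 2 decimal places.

Neutral buoyancy requires −α(T_deep − T_surf) + β(S_deep − S_surf′) = 0.
S_surf′ = S_deep − (α/β)·ΔT = 34.52 − (1.9 × 10⁻⁴/8.1 × 10⁻⁴)·(-0.6) = 34.6607 psu.
Increase required: 34.6607 − 34.51 = 0.1507 psu.

0.15 psu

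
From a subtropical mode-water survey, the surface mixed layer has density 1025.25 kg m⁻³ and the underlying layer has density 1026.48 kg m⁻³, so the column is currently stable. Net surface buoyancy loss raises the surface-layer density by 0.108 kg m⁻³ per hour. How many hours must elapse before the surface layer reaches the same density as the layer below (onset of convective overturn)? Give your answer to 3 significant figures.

Density deficit of the surface layer: 1026.48 − 1025.25 = 1.23 kg m⁻³.
Required change = 1.23 / 0.108 = 11.4 hours.

11.4 hours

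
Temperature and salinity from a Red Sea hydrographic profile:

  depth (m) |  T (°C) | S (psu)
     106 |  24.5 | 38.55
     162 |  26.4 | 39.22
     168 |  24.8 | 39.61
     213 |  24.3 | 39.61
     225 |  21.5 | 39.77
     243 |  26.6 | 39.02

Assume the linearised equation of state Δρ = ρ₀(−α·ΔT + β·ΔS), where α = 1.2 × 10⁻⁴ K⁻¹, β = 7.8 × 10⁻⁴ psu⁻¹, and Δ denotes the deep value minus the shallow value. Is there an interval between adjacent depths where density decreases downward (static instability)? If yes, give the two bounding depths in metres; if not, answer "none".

Evaluate Δρ/ρ₀ = −αΔT + βΔS across each adjacent pair:
  106–162 m: −αΔT+βΔS = −(1.2 × 10⁻⁴)(+1.9)+(7.8 × 10⁻⁴)(+0.67) = 2.9 × 10⁻⁴ → stable
  162–168 m: −αΔT+βΔS = −(1.2 × 10⁻⁴)(-1.6)+(7.8 × 10⁻⁴)(+0.39) = 5.0 × 10⁻⁴ → stable
  168–213 m: −αΔT+βΔS = −(1.2 × 10⁻⁴)(-0.5)+(7.8 × 10⁻⁴)(+0.00) = 6.0 × 10⁻⁵ → stable
  213–225 m: −αΔT+βΔS = −(1.2 × 10⁻⁴)(-2.8)+(7.8 × 10⁻⁴)(+0.16) = 4.6 × 10⁻⁴ → stable
  225–243 m: −αΔT+βΔS = −(1.2 × 10⁻⁴)(+5.1)+(7.8 × 10⁻⁴)(-0.75) = -1.2 × 10⁻³ → UNSTABLE
The 225–243 m interval has Δρ < 0: lighter water underlies denser water.

225–243 m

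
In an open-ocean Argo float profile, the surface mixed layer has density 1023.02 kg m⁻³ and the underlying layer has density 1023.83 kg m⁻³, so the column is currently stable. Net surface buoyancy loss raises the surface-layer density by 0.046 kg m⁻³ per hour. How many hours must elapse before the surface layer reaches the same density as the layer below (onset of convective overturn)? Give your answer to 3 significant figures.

Density deficit of the surface layer: 1023.83 − 1023.02 = 0.81 kg m⁻³.
Required change = 0.81 / 0.046 = 17.6 hours.

17.6 hours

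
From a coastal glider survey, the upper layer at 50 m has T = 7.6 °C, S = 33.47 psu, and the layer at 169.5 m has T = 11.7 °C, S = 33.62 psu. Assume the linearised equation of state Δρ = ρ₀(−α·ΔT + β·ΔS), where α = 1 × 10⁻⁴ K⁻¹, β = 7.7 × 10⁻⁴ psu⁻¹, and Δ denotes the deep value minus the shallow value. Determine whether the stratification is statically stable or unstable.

ΔT = 11.7 − 7.6 = +4.1 K and ΔS = 33.62 − 33.47 = +0.15 psu (deep − shallow).
−αΔT = -4.10 × 10⁻⁴; βΔS = 1.155 × 10⁻⁴; sum Δρ/ρ₀ = -2.945 × 10⁻⁴.
Δρ/ρ₀ < 0, so Δρ < 0: deeper water is lighter → statically unstable; the column would overturn.

unstable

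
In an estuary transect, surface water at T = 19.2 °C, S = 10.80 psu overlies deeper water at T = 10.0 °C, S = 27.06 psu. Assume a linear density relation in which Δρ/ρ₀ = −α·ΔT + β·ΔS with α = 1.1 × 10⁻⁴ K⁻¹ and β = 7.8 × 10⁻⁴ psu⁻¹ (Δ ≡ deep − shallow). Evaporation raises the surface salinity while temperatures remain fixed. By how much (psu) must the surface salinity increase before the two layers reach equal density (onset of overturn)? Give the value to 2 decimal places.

Neutral buoyancy requires −α(T_deep − T_surf) + β(S_deep − S_surf′) = 0.
S_surf′ = S_deep − (α/β)·ΔT = 27.06 − (1.1 × 10⁻⁴/7.8 × 10⁻⁴)·(-9.2) = 28.3574 psu.
Increase required: 28.3574 − 10.80 = 17.5574 psu.

17.56 psu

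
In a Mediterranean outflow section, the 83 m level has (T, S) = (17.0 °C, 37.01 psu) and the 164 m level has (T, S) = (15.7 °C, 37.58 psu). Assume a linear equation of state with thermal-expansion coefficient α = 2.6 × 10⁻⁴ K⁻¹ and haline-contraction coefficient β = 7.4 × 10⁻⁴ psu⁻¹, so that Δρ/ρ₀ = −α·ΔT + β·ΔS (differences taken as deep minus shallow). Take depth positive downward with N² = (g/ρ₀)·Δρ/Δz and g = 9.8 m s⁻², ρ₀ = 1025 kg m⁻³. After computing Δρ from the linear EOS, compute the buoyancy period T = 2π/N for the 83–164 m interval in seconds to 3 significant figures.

655 s

ΔT = -1.3 K, ΔS = +0.57 psu (deep − shallow).
Δρ/ρ₀ = −αΔT + βΔS = 3.38 × 10⁻⁴ + 4.218 × 10⁻⁴ = 7.598 × 10⁻⁴, so Δρ ≈ 0.7788 kg m⁻³.
N² = (g/ρ₀)·Δρ/Δz = g·(Δρ/ρ₀)/Δz = 9.8 × 7.598 × 10⁻⁴ / 81 = 9.1926 × 10⁻⁵ s⁻².
N = √(9.1926 × 10⁻⁵) = 9.5878 × 10⁻³ rad s⁻¹ → T = 2π/N = 655.33 s ≈ 655 s.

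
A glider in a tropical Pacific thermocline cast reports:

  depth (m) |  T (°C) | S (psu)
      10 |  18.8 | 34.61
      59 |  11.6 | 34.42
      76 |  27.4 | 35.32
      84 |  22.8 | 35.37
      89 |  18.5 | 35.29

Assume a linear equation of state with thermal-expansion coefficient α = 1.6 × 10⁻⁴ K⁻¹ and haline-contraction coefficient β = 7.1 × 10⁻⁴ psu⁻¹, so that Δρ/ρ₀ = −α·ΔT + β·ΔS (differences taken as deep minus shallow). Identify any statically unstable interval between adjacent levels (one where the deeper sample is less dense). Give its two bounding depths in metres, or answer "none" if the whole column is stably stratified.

Evaluate Δρ/ρ₀ = −αΔT + βΔS across each adjacent pair:
  10–59 m: −αΔT+βΔS = −(1.6 × 10⁻⁴)(-7.2)+(7.1 × 10⁻⁴)(-0.19) = 1.0 × 10⁻³ → stable
  59–76 m: −αΔT+βΔS = −(1.6 × 10⁻⁴)(+15.8)+(7.1 × 10⁻⁴)(+0.90) = -1.9 × 10⁻³ → UNSTABLE
  76–84 m: −αΔT+βΔS = −(1.6 × 10⁻⁴)(-4.6)+(7.1 × 10⁻⁴)(+0.05) = 7.7 × 10⁻⁴ → stable
  84–89 m: −αΔT+βΔS = −(1.6 × 10⁻⁴)(-4.3)+(7.1 × 10⁻⁴)(-0.08) = 6.3 × 10⁻⁴ → stable
The 59–76 m interval has Δρ < 0: lighter water underlies denser water.

59–76 m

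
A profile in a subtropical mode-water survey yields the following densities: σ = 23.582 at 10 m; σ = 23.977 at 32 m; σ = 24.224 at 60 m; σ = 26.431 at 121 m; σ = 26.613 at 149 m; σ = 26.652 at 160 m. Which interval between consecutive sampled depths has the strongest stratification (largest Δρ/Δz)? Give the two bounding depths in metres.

Compute the density gradient over each adjacent pair:
  10–32 m: Δρ/Δz = 0.395/22 = 0.018 kg m⁻⁴
  32–60 m: Δρ/Δz = 0.247/28 = 8.8 × 10⁻³ kg m⁻⁴
  60–121 m: Δρ/Δz = 2.207/61 = 0.036 kg m⁻⁴
  121–149 m: Δρ/Δz = 0.182/28 = 6.5 × 10⁻³ kg m⁻⁴
  149–160 m: Δρ/Δz = 0.039/11 = 3.5 × 10⁻³ kg m⁻⁴
The largest gradient is in the 60–121 m interval — the pycnocline.

60–121 m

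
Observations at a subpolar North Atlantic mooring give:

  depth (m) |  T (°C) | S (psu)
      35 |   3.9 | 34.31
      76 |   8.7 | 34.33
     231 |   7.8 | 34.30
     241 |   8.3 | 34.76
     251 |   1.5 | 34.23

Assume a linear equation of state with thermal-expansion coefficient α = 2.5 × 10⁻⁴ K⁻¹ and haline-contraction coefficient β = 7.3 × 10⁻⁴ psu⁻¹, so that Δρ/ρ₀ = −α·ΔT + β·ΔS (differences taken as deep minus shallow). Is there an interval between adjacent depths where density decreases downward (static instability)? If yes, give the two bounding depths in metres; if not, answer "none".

Evaluate Δρ/ρ₀ = −αΔT + βΔS across each adjacent pair:
  35–76 m: −αΔT+βΔS = −(2.5 × 10⁻⁴)(+4.8)+(7.3 × 10⁻⁴)(+0.02) = -1.2 × 10⁻³ → UNSTABLE
  76–231 m: −αΔT+βΔS = −(2.5 × 10⁻⁴)(-0.9)+(7.3 × 10⁻⁴)(-0.03) = 2.0 × 10⁻⁴ → stable
  231–241 m: −αΔT+βΔS = −(2.5 × 10⁻⁴)(+0.5)+(7.3 × 10⁻⁴)(+0.46) = 2.1 × 10⁻⁴ → stable
  241–251 m: −αΔT+βΔS = −(2.5 × 10⁻⁴)(-6.8)+(7.3 × 10⁻⁴)(-0.53) = 1.3 × 10⁻³ → stable
The 35–76 m interval has Δρ < 0: lighter water underlies denser water.

35–76 m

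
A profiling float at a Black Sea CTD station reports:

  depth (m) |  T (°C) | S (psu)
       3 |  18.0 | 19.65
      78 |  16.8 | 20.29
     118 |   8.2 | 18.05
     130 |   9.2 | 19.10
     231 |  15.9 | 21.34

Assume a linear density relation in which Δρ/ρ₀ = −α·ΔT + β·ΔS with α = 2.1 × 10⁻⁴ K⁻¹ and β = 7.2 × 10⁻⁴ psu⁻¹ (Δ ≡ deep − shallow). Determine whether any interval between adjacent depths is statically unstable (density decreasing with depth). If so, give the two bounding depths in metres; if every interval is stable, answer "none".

Evaluate Δρ/ρ₀ = −αΔT + βΔS across each adjacent pair:
  3–78 m: −αΔT+βΔS = −(2.1 × 10⁻⁴)(-1.2)+(7.2 × 10⁻⁴)(+0.64) = 7.1 × 10⁻⁴ → stable
  78–118 m: −αΔT+βΔS = −(2.1 × 10⁻⁴)(-8.6)+(7.2 × 10⁻⁴)(-2.24) = 1.9 × 10⁻⁴ → stable
  118–130 m: −αΔT+βΔS = −(2.1 × 10⁻⁴)(+1.0)+(7.2 × 10⁻⁴)(+1.05) = 5.5 × 10⁻⁴ → stable
  130–231 m: −αΔT+βΔS = −(2.1 × 10⁻⁴)(+6.7)+(7.2 × 10⁻⁴)(+2.24) = 2.1 × 10⁻⁴ → stable
Every interval has Δρ > 0: the column is stably stratified throughout.

none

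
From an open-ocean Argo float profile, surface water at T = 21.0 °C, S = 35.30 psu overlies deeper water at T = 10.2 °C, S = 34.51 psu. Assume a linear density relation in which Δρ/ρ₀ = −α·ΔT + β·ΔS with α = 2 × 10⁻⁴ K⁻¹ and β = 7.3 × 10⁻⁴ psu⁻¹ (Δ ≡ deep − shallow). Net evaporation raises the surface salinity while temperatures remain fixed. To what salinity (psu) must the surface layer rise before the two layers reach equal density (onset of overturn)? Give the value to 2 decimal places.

Neutral buoyancy requires −α(T_deep − T_surf) + β(S_deep − S_surf′) = 0.
S_surf′ = S_deep − (α/β)·ΔT = 34.51 − (2 × 10⁻⁴/7.3 × 10⁻⁴)·(-10.8) = 37.4689 psu.
Increase required: 37.4689 − 35.30 = 2.1689 psu.

37.47 psu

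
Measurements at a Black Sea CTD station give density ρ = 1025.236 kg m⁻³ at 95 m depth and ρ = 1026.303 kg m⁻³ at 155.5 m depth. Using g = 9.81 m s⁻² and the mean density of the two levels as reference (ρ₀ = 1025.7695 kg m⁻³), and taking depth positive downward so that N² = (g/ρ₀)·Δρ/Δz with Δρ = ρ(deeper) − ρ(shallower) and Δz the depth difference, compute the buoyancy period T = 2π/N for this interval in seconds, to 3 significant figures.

484 s

Δρ = 1026.303 − 1025.236 = 1.067 kg m⁻³ over Δz = 155.5 − 95 = 60.5 m.
N² = (9.81/1025.7695) × (1.067/60.5) = 1.6867 × 10⁻⁴ s⁻².
N = √(1.6867 × 10⁻⁴) = 0.012987 rad s⁻¹, so T = 2π/N = 483.81 s ≈ 484 s.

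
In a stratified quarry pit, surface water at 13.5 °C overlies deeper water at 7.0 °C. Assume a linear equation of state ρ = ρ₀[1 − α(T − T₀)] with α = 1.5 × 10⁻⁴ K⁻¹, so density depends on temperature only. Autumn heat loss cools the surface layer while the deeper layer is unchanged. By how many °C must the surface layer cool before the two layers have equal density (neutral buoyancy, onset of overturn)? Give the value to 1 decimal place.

6.5 °C

With temperature the only control, equal density requires T_surf′ = T_deep.
T_surf′ = 7.0 °C.
Cooling required: 13.5 − 7.0 = 6.5 °C.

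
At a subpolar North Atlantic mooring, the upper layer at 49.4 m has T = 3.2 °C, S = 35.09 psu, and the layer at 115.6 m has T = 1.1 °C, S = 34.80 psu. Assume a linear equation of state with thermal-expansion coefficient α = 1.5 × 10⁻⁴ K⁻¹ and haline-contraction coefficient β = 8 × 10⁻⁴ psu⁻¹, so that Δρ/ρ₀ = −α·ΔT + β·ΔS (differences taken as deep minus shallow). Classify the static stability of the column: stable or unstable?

ΔT = 1.1 − 3.2 = -2.1 K and ΔS = 34.80 − 35.09 = -0.29 psu (deep − shallow).
−αΔT = 3.15 × 10⁻⁴; βΔS = -2.32 × 10⁻⁴; sum Δρ/ρ₀ = 8.30 × 10⁻⁵.
Δρ/ρ₀ > 0, so Δρ > 0: deeper water is denser → statically stable.

stable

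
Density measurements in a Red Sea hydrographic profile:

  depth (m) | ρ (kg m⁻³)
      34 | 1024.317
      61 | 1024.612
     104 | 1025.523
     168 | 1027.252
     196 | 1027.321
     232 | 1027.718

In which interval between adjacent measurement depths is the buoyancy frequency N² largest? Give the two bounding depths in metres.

Compute the density gradient over each adjacent pair:
  34–61 m: Δρ/Δz = 0.295/27 = 0.011 kg m⁻⁴
  61–104 m: Δρ/Δz = 0.911/43 = 0.021 kg m⁻⁴
  104–168 m: Δρ/Δz = 1.729/64 = 0.027 kg m⁻⁴
  168–196 m: Δρ/Δz = 0.069/28 = 2.5 × 10⁻³ kg m⁻⁴
  196–232 m: Δρ/Δz = 0.397/36 = 0.011 kg m⁻⁴
The largest gradient is in the 104–168 m interval — the pycnocline.

104–168 m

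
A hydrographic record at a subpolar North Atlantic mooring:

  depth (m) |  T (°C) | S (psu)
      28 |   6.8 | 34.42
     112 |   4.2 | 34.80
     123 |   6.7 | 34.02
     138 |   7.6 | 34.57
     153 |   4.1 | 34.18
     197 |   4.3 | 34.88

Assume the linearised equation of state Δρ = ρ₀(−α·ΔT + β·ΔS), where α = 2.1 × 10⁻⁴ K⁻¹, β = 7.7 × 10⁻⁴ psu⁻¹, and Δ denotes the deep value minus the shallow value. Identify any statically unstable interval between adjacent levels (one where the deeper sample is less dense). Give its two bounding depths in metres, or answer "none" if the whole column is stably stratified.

Evaluate Δρ/ρ₀ = −αΔT + βΔS across each adjacent pair:
  28–112 m: −αΔT+βΔS = −(2.1 × 10⁻⁴)(-2.6)+(7.7 × 10⁻⁴)(+0.38) = 8.4 × 10⁻⁴ → stable
  112–123 m: −αΔT+βΔS = −(2.1 × 10⁻⁴)(+2.5)+(7.7 × 10⁻⁴)(-0.78) = -1.1 × 10⁻³ → UNSTABLE
  123–138 m: −αΔT+βΔS = −(2.1 × 10⁻⁴)(+0.9)+(7.7 × 10⁻⁴)(+0.55) = 2.3 × 10⁻⁴ → stable
  138–153 m: −αΔT+βΔS = −(2.1 × 10⁻⁴)(-3.5)+(7.7 × 10⁻⁴)(-0.39) = 4.3 × 10⁻⁴ → stable
  153–197 m: −αΔT+βΔS = −(2.1 × 10⁻⁴)(+0.2)+(7.7 × 10⁻⁴)(+0.70) = 5.0 × 10⁻⁴ → stable
The 112–123 m interval has Δρ < 0: lighter water underlies denser water.

112–123 m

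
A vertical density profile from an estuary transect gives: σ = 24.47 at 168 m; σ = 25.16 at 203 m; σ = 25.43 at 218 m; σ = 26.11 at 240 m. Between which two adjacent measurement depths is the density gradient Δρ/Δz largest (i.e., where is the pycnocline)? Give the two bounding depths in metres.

Compute the density gradient over each adjacent pair:
  168–203 m: Δρ/Δz = 0.69/35 = 0.020 kg m⁻⁴
  203–218 m: Δρ/Δz = 0.27/15 = 0.018 kg m⁻⁴
  218–240 m: Δρ/Δz = 0.68/22 = 0.031 kg m⁻⁴
The largest gradient is in the 218–240 m interval — the pycnocline.

218–240 m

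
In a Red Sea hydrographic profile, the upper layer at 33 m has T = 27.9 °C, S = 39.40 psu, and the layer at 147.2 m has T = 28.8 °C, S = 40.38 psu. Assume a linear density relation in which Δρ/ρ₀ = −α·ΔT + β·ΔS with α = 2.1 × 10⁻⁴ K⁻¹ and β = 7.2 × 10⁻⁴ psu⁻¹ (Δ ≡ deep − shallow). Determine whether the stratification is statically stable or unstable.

stable

ΔT = 28.8 − 27.9 = +0.9 K and ΔS = 40.38 − 39.40 = +0.98 psu (deep − shallow).
−αΔT = -1.89 × 10⁻⁴; βΔS = 7.056 × 10⁻⁴; sum Δρ/ρ₀ = 5.166 × 10⁻⁴.
Δρ/ρ₀ > 0, so Δρ > 0: deeper water is denser → statically stable.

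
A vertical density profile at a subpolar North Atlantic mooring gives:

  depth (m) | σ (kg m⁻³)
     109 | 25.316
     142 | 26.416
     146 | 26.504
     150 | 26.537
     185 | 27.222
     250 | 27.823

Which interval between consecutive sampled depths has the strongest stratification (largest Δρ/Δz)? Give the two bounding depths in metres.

109–142 m

Compute the density gradient over each adjacent pair:
  109–142 m: Δρ/Δz = 1.100/33 = 0.033 kg m⁻⁴
  142–146 m: Δρ/Δz = 0.088/4 = 0.022 kg m⁻⁴
  146–150 m: Δρ/Δz = 0.033/4 = 8.3 × 10⁻³ kg m⁻⁴
  150–185 m: Δρ/Δz = 0.685/35 = 0.020 kg m⁻⁴
  185–250 m: Δρ/Δz = 0.601/65 = 9.2 × 10⁻³ kg m⁻⁴
The largest gradient is in the 109–142 m interval — the pycnocline.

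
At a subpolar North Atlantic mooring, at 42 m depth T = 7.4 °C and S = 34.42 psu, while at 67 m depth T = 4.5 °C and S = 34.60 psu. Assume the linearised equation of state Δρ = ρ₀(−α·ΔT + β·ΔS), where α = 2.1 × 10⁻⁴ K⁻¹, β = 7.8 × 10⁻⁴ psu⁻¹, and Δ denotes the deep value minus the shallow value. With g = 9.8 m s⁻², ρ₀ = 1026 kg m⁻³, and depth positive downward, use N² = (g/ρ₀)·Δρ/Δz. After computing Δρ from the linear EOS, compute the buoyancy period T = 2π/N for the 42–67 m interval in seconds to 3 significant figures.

ΔT = -2.9 K, ΔS = +0.18 psu (deep − shallow).
Δρ/ρ₀ = −αΔT + βΔS = 6.09 × 10⁻⁴ + 1.404 × 10⁻⁴ = 7.494 × 10⁻⁴, so Δρ ≈ 0.7689 kg m⁻³.
N² = (g/ρ₀)·Δρ/Δz = g·(Δρ/ρ₀)/Δz = 9.8 × 7.494 × 10⁻⁴ / 25 = 2.9376 × 10⁻⁴ s⁻².
N = √(2.9376 × 10⁻⁴) = 0.017139 rad s⁻¹ → T = 2π/N = 366.60 s ≈ 367 s.

367 s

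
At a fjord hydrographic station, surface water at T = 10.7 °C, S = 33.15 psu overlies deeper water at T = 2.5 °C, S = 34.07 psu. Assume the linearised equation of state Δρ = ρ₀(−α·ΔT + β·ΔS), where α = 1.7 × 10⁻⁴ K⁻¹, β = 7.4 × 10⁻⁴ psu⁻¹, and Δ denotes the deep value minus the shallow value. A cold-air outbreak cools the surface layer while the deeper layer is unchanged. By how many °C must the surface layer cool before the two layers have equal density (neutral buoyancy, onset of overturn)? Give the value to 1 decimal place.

Neutral buoyancy requires Δρ = 0, i.e. −α(T_deep − T_surf′) + β(S_deep − S_surf) = 0.
T_surf′ = T_deep − (β/α)·ΔS = 2.5 − (7.4 × 10⁻⁴/1.7 × 10⁻⁴)·(+0.92) = -1.505 °C.
Cooling required: 10.7 − (-1.505) = 12.205 °C.

12.2 °C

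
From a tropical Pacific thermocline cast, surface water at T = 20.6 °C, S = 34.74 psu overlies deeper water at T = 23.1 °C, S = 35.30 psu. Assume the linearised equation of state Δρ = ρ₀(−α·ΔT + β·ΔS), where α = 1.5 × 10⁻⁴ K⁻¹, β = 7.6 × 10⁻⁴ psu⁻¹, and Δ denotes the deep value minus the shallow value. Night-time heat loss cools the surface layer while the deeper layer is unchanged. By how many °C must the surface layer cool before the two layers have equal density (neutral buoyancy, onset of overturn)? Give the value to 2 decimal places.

0.34 °C

Neutral buoyancy requires Δρ = 0, i.e. −α(T_deep − T_surf′) + β(S_deep − S_surf) = 0.
T_surf′ = T_deep − (β/α)·ΔS = 23.1 − (7.6 × 10⁻⁴/1.5 × 10⁻⁴)·(+0.56) = 20.2627 °C.
Cooling required: 20.6 − (20.2627) = 0.3373 °C.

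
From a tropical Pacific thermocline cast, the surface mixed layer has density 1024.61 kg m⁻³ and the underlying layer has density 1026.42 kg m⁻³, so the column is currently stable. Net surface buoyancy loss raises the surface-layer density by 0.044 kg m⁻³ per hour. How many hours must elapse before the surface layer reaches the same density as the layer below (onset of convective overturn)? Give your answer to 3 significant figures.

41.1 hours

Density deficit of the surface layer: 1026.42 − 1024.61 = 1.81 kg m⁻³.
Required change = 1.81 / 0.044 = 41.1 hours.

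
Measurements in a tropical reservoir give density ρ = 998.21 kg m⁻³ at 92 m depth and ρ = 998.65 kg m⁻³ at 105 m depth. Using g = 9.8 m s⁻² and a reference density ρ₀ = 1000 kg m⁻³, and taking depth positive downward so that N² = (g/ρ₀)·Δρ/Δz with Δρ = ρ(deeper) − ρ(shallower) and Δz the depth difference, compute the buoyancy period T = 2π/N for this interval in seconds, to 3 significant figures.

345 s

Δρ = 998.65 − 998.21 = 0.44 kg m⁻³ over Δz = 105 − 92 = 13 m.
N² = (9.8/1000) × (0.44/13) = 3.3169 × 10⁻⁴ s⁻².
N = √(3.3169 × 10⁻⁴) = 0.018212 rad s⁻¹, so T = 2π/N = 345.00 s ≈ 345 s.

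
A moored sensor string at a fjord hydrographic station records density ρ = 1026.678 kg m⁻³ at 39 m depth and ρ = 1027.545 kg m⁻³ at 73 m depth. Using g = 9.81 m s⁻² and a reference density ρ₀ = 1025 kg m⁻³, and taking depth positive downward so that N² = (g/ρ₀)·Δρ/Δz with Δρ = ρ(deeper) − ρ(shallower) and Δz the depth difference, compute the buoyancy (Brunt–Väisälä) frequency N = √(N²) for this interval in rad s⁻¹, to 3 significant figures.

0.0156 rad s⁻¹

Δρ = 1027.545 − 1026.678 = 0.867 kg m⁻³ over Δz = 73 − 39 = 34 m.
N² = (9.81/1025) × (0.867/34) = 2.4405 × 10⁻⁴ s⁻².
N = √(2.4405 × 10⁻⁴) = 0.015622 rad s⁻¹ ≈ 0.0156 rad s⁻¹.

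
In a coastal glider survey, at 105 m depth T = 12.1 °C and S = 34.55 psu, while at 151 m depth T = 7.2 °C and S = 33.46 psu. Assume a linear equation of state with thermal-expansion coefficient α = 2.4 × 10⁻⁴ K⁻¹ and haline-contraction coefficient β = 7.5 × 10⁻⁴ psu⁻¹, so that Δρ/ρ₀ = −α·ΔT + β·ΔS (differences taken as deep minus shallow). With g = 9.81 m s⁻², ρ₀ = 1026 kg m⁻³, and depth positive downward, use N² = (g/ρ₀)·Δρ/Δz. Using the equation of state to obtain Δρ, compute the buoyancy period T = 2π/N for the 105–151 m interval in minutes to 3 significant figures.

12.0 min

ΔT = -4.9 K, ΔS = -1.09 psu (deep − shallow).
Δρ/ρ₀ = −αΔT + βΔS = 1.176 × 10⁻³ − 8.175 × 10⁻⁴ = 3.585 × 10⁻⁴, so Δρ ≈ 0.3678 kg m⁻³.
N² = (g/ρ₀)·Δρ/Δz = g·(Δρ/ρ₀)/Δz = 9.81 × 3.585 × 10⁻⁴ / 46 = 7.6454 × 10⁻⁵ s⁻².
N = √(7.6454 × 10⁻⁵) = 8.7438 × 10⁻³ rad s⁻¹ → T = 2π/N = 718.59 s = 11.976 min ≈ 12.0 min.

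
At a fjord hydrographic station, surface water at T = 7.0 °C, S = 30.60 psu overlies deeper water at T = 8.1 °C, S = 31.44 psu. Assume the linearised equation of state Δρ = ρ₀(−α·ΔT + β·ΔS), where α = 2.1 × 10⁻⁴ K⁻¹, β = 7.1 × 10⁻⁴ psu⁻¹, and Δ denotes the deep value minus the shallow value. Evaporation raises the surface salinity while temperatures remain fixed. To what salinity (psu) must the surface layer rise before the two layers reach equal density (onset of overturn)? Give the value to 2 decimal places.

31.11 psu

Neutral buoyancy requires −α(T_deep − T_surf) + β(S_deep − S_surf′) = 0.
S_surf′ = S_deep − (α/β)·ΔT = 31.44 − (2.1 × 10⁻⁴/7.1 × 10⁻⁴)·(+1.1) = 31.1146 psu.
Increase required: 31.1146 − 30.60 = 0.5146 psu.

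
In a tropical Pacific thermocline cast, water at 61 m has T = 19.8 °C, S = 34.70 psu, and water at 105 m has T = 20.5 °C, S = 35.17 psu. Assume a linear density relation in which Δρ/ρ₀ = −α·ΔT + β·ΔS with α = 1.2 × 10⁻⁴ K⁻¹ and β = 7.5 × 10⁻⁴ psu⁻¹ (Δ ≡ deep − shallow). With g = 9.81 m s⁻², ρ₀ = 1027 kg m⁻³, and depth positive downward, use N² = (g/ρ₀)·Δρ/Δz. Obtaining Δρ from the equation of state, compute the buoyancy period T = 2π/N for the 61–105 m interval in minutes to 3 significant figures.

13.5 min

ΔT = +0.7 K, ΔS = +0.47 psu (deep − shallow).
Δρ/ρ₀ = −αΔT + βΔS = -8.40 × 10⁻⁵ + 3.525 × 10⁻⁴ = 2.685 × 10⁻⁴, so Δρ ≈ 0.2757 kg m⁻³.
N² = (g/ρ₀)·Δρ/Δz = g·(Δρ/ρ₀)/Δz = 9.81 × 2.685 × 10⁻⁴ / 44 = 5.9863 × 10⁻⁵ s⁻².
N = √(5.9863 × 10⁻⁵) = 7.7371 × 10⁻³ rad s⁻¹ → T = 2π/N = 812.09 s = 13.535 min ≈ 13.5 min.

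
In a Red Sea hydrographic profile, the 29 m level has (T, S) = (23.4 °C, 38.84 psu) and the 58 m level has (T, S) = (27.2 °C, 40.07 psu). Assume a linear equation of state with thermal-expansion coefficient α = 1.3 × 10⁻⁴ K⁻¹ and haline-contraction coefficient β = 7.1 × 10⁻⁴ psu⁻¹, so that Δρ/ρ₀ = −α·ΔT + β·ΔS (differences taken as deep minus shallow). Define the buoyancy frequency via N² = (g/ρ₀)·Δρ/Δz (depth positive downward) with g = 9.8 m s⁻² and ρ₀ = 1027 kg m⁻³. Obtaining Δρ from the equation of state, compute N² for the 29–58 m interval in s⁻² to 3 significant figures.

1.28 × 10⁻⁴ s⁻²

ΔT = +3.8 K, ΔS = +1.23 psu (deep − shallow).
Δρ/ρ₀ = −αΔT + βΔS = -4.94 × 10⁻⁴ + 8.733 × 10⁻⁴ = 3.793 × 10⁻⁴, so Δρ ≈ 0.3895 kg m⁻³.
N² = (g/ρ₀)·Δρ/Δz = g·(Δρ/ρ₀)/Δz = 9.8 × 3.793 × 10⁻⁴ / 29 = 1.2818 × 10⁻⁴ s⁻² ≈ 1.28 × 10⁻⁴ s⁻².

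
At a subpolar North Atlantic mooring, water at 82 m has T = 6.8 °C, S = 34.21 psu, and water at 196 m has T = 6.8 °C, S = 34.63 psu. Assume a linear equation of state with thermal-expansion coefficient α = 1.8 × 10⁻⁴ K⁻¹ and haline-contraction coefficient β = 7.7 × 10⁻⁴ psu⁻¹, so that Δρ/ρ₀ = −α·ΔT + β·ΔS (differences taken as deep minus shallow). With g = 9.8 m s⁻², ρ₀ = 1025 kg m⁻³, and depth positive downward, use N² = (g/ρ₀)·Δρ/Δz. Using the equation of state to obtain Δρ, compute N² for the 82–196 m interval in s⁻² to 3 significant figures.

2.78 × 10⁻⁵ s⁻²

ΔT = +0.0 K, ΔS = +0.42 psu (deep − shallow).
Δρ/ρ₀ = −αΔT + βΔS = 0 + 3.234 × 10⁻⁴ = 3.234 × 10⁻⁴, so Δρ ≈ 0.3315 kg m⁻³.
N² = (g/ρ₀)·Δρ/Δz = g·(Δρ/ρ₀)/Δz = 9.8 × 3.234 × 10⁻⁴ / 114 = 2.7801 × 10⁻⁵ s⁻² ≈ 2.78 × 10⁻⁵ s⁻².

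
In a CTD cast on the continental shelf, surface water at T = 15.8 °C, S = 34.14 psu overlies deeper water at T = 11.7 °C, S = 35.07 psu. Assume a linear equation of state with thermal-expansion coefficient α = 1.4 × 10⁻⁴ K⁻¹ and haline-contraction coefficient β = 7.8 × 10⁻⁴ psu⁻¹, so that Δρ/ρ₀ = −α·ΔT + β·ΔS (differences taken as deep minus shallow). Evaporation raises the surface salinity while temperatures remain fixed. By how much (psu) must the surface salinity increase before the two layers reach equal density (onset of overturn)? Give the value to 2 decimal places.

Neutral buoyancy requires −α(T_deep − T_surf) + β(S_deep − S_surf′) = 0.
S_surf′ = S_deep − (α/β)·ΔT = 35.07 − (1.4 × 10⁻⁴/7.8 × 10⁻⁴)·(-4.1) = 35.8059 psu.
Increase required: 35.8059 − 34.14 = 1.6659 psu.

1.67 psu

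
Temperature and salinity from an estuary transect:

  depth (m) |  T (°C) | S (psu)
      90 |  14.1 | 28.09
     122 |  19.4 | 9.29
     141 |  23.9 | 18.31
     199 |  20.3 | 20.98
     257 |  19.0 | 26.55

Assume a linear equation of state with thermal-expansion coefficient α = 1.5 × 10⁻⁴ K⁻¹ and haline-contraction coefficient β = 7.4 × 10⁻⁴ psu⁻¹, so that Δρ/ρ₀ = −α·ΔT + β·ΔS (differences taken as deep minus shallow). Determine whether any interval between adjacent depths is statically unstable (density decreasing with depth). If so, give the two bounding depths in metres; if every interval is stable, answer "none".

90–122 m

Evaluate Δρ/ρ₀ = −αΔT + βΔS across each adjacent pair:
  90–122 m: −αΔT+βΔS = −(1.5 × 10⁻⁴)(+5.3)+(7.4 × 10⁻⁴)(-18.80) = -0.015 → UNSTABLE
  122–141 m: −αΔT+βΔS = −(1.5 × 10⁻⁴)(+4.5)+(7.4 × 10⁻⁴)(+9.02) = 6.0 × 10⁻³ → stable
  141–199 m: −αΔT+βΔS = −(1.5 × 10⁻⁴)(-3.6)+(7.4 × 10⁻⁴)(+2.67) = 2.5 × 10⁻³ → stable
  199–257 m: −αΔT+βΔS = −(1.5 × 10⁻⁴)(-1.3)+(7.4 × 10⁻⁴)(+5.57) = 4.3 × 10⁻³ → stable
The 90–122 m interval has Δρ < 0: lighter water underlies denser water.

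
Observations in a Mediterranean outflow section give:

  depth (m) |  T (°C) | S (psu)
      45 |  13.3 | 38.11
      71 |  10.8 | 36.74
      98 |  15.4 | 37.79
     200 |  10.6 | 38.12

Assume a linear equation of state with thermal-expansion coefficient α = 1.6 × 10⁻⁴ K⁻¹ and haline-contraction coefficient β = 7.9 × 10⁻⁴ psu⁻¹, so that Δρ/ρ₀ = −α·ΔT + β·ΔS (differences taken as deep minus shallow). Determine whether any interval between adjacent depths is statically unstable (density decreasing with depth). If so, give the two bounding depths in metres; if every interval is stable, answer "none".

45–71 m

Evaluate Δρ/ρ₀ = −αΔT + βΔS across each adjacent pair:
  45–71 m: −αΔT+βΔS = −(1.6 × 10⁻⁴)(-2.5)+(7.9 × 10⁻⁴)(-1.37) = -6.8 × 10⁻⁴ → UNSTABLE
  71–98 m: −αΔT+βΔS = −(1.6 × 10⁻⁴)(+4.6)+(7.9 × 10⁻⁴)(+1.05) = 9.4 × 10⁻⁵ → stable
  98–200 m: −αΔT+βΔS = −(1.6 × 10⁻⁴)(-4.8)+(7.9 × 10⁻⁴)(+0.33) = 1.0 × 10⁻³ → stable
The 45–71 m interval has Δρ < 0: lighter water underlies denser water.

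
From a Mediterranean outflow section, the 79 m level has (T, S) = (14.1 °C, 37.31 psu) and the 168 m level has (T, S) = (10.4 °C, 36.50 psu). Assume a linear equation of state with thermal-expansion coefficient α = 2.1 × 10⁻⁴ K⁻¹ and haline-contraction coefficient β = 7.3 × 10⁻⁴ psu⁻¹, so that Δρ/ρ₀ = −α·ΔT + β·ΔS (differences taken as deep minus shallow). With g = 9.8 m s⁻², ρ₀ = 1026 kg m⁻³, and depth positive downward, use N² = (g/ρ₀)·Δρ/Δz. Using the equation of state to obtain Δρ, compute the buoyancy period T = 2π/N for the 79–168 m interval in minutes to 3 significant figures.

ΔT = -3.7 K, ΔS = -0.81 psu (deep − shallow).
Δρ/ρ₀ = −αΔT + βΔS = 7.77 × 10⁻⁴ − 5.913 × 10⁻⁴ = 1.857 × 10⁻⁴, so Δρ ≈ 0.1905 kg m⁻³.
N² = (g/ρ₀)·Δρ/Δz = g·(Δρ/ρ₀)/Δz = 9.8 × 1.857 × 10⁻⁴ / 89 = 2.0448 × 10⁻⁵ s⁻².
N = √(2.0448 × 10⁻⁵) = 4.5219 × 10⁻³ rad s⁻¹ → T = 2π/N = 1.3895 × 10³ s = 23.158 min ≈ 23.2 min.

23.2 min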